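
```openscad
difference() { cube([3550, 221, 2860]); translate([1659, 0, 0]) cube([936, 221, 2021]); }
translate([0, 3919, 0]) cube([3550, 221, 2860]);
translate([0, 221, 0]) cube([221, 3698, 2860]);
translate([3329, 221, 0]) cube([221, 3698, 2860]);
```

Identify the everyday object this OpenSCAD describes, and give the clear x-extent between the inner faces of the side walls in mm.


A single room. The interior width is 3108 mm.

Four walls enclosing a rectangle with a door in the front wall — a room. Outside width 3550 minus two 221 mm walls gives 3108 mm.


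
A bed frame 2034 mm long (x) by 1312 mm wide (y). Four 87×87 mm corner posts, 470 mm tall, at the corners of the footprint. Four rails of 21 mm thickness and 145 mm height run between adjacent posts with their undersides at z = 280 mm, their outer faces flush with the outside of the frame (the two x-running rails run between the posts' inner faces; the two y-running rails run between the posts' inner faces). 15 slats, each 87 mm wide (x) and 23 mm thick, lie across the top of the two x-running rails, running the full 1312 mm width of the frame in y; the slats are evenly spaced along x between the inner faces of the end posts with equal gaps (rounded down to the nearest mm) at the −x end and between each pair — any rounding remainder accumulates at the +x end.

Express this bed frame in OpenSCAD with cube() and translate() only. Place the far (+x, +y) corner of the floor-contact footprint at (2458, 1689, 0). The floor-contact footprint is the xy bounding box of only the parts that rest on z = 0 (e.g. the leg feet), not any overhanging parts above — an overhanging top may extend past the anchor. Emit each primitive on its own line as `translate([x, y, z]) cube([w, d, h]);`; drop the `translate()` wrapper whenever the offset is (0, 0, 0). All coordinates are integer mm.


// slat z = rail_z + rail_h = 280 + 145 = 425
// slat gap = ⌊(1860 − 15·87) / 16⌋ = 34
translate([424, 377, 0]) cube([87, 87, 470]);
translate([424, 1602, 0]) cube([87, 87, 470]);
translate([2371, 377, 0]) cube([87, 87, 470]);
translate([2371, 1602, 0]) cube([87, 87, 470]);
translate([511, 377, 280]) cube([1860, 21, 145]);
translate([511, 1668, 280]) cube([1860, 21, 145]);
translate([424, 464, 280]) cube([21, 1138, 145]);
translate([2437, 464, 280]) cube([21, 1138, 145]);
translate([545, 377, 425]) cube([87, 1312, 23]);
translate([666, 377, 425]) cube([87, 1312, 23]);
translate([787, 377, 425]) cube([87, 1312, 23]);
translate([908, 377, 425]) cube([87, 1312, 23]);
translate([1029, 377, 425]) cube([87, 1312, 23]);
translate([1150, 377, 425]) cube([87, 1312, 23]);
translate([1271, 377, 425]) cube([87, 1312, 23]);
translate([1392, 377, 425]) cube([87, 1312, 23]);
translate([1513, 377, 425]) cube([87, 1312, 23]);
translate([1634, 377, 425]) cube([87, 1312, 23]);
translate([1755, 377, 425]) cube([87, 1312, 23]);
translate([1876, 377, 425]) cube([87, 1312, 23]);
translate([1997, 377, 425]) cube([87, 1312, 23]);
translate([2118, 377, 425]) cube([87, 1312, 23]);
translate([2239, 377, 425]) cube([87, 1312, 23]);


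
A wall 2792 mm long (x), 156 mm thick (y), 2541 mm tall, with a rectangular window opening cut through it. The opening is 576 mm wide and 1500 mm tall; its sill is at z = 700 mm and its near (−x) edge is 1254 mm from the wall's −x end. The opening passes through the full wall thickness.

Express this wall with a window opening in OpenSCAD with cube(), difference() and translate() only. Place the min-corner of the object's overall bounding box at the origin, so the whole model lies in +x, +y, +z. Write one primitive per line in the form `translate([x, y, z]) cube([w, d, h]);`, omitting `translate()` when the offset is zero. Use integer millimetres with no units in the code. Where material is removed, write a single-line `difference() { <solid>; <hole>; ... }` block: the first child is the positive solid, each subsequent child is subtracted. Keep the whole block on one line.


difference() { cube([2792, 156, 2541]); translate([1254, 0, 700]) cube([576, 156, 1500]); }


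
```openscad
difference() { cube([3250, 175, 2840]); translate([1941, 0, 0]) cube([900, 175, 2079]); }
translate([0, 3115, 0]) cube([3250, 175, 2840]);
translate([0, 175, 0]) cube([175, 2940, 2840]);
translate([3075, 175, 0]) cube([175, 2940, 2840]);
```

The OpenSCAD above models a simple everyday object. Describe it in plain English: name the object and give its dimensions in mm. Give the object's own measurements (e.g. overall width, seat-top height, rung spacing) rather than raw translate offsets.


A single room: four walls, each 2840 mm tall and 175 mm thick, enclosing an outside footprint 3250×3290 mm (x × y), no floor or roof. The front and back walls (−y and +y sides) run the full x-width; the side walls fit between their inner faces. A door opening 900 mm wide and 2079 mm tall is cut through the front wall from the floor up, its −x edge 1941 mm from the wall's −x end.


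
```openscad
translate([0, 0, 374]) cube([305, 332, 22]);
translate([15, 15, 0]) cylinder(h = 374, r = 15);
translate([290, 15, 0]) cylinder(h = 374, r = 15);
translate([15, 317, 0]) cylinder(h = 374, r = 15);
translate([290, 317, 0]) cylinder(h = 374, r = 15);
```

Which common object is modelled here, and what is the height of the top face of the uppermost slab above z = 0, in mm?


A stool. The seat height is 396 mm.

A 305×332×22 slab at z = 374 on four corner cylinders — a stool. The seat top is 374 + 22 = 396 mm.


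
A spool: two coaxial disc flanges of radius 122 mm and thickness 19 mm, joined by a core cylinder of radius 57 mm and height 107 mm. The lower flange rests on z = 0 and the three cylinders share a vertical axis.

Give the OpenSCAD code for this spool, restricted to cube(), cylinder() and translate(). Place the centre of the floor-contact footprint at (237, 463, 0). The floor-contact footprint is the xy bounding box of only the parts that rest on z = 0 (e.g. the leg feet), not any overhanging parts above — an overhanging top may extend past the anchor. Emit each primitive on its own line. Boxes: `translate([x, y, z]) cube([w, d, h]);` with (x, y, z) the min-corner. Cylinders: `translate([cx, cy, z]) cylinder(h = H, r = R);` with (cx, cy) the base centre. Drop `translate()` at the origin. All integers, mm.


translate([237, 463, 0]) cylinder(h = 19, r = 122);
translate([237, 463, 19]) cylinder(h = 107, r = 57);
translate([237, 463, 126]) cylinder(h = 19, r = 122);


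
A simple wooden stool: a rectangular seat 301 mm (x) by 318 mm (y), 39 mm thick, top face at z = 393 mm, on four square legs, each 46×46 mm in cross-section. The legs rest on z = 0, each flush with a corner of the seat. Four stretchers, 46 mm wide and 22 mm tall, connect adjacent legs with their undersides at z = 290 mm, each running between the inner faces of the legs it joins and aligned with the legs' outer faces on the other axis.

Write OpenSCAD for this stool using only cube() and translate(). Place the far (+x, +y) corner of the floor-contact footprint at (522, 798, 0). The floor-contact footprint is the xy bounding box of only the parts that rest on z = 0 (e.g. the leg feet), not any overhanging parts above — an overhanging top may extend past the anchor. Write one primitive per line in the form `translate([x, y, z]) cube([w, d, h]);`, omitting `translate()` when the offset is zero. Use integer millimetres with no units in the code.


// leg_h = 393 - 39 = 354
// stretcher span = 301 - 2*46 = 209
translate([221, 480, 354]) cube([301, 318, 39]);
translate([221, 480, 0]) cube([46, 46, 354]);
translate([476, 480, 0]) cube([46, 46, 354]);
translate([221, 752, 0]) cube([46, 46, 354]);
translate([476, 752, 0]) cube([46, 46, 354]);
translate([267, 480, 290]) cube([209, 46, 22]);
translate([267, 752, 290]) cube([209, 46, 22]);
translate([221, 526, 290]) cube([46, 226, 22]);
translate([476, 526, 290]) cube([46, 226, 22]);


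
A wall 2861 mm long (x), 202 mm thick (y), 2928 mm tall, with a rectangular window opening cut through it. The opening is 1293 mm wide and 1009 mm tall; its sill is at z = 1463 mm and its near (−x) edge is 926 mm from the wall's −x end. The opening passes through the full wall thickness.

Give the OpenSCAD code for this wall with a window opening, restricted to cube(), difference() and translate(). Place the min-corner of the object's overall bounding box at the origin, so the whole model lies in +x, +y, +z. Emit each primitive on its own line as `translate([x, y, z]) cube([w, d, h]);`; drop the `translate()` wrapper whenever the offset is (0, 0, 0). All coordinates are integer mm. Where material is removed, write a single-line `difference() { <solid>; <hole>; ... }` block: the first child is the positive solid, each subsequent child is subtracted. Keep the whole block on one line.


difference() { cube([2861, 202, 2928]); translate([926, 0, 1463]) cube([1293, 202, 1009]); }


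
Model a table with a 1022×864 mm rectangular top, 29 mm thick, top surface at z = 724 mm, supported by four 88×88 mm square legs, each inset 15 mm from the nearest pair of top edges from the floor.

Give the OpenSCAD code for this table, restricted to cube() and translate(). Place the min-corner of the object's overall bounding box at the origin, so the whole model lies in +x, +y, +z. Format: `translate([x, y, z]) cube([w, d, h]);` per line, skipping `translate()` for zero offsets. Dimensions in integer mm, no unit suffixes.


// leg_h = 724 - 29 = 695
translate([0, 0, 695]) cube([1022, 864, 29]);
translate([15, 15, 0]) cube([88, 88, 695]);
translate([919, 15, 0]) cube([88, 88, 695]);
translate([15, 761, 0]) cube([88, 88, 695]);
translate([919, 761, 0]) cube([88, 88, 695]);


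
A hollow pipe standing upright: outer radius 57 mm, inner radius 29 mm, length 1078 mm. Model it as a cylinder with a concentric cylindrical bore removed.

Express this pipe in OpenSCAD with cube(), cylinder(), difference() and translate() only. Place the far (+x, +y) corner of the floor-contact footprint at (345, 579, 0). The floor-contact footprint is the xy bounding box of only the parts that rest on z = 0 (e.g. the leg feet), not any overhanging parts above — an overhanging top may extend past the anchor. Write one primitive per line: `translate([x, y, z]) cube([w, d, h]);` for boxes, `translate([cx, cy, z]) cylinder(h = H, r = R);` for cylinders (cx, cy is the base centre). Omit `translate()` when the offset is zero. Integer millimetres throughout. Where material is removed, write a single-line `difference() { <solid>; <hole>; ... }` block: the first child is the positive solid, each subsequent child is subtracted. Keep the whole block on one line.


difference() { translate([288, 522, 0]) cylinder(h = 1078, r = 57); translate([288, 522, 0]) cylinder(h = 1078, r = 29); }


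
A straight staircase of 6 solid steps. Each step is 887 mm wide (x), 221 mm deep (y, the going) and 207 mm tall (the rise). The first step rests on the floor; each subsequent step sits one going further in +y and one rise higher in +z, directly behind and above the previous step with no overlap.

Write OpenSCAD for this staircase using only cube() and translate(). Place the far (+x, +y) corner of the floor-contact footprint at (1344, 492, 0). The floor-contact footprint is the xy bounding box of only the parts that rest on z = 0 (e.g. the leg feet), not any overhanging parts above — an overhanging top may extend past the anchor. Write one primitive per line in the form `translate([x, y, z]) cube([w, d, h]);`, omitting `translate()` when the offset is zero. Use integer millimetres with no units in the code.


translate([457, 271, 0]) cube([887, 221, 207]);
translate([457, 492, 207]) cube([887, 221, 207]);
translate([457, 713, 414]) cube([887, 221, 207]);
translate([457, 934, 621]) cube([887, 221, 207]);
translate([457, 1155, 828]) cube([887, 221, 207]);
translate([457, 1376, 1035]) cube([887, 221, 207]);


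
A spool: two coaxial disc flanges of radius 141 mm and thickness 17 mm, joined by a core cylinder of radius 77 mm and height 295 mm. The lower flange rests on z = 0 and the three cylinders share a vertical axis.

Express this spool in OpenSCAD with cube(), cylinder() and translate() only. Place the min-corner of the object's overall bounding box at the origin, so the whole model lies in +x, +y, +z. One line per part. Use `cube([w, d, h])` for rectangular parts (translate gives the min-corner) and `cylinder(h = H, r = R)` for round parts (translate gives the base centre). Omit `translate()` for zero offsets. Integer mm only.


translate([141, 141, 0]) cylinder(h = 17, r = 141);
translate([141, 141, 17]) cylinder(h = 295, r = 77);
translate([141, 141, 312]) cylinder(h = 17, r = 141);


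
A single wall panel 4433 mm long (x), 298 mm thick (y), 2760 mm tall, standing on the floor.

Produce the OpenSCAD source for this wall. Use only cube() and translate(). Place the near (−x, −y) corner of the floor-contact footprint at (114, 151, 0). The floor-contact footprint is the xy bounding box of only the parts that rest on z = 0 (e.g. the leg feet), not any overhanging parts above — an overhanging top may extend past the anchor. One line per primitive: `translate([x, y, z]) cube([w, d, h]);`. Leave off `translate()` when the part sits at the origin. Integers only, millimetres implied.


translate([114, 151, 0]) cube([4433, 298, 2760]);


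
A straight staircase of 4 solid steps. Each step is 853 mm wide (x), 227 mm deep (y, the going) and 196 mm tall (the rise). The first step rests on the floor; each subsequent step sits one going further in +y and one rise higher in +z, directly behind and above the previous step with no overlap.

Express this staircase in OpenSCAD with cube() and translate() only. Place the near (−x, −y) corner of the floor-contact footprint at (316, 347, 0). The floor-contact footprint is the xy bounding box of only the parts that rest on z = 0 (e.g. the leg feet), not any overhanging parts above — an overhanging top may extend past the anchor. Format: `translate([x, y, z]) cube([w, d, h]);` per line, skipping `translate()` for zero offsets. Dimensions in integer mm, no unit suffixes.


translate([316, 347, 0]) cube([853, 227, 196]);
translate([316, 574, 196]) cube([853, 227, 196]);
translate([316, 801, 392]) cube([853, 227, 196]);
translate([316, 1028, 588]) cube([853, 227, 196]);


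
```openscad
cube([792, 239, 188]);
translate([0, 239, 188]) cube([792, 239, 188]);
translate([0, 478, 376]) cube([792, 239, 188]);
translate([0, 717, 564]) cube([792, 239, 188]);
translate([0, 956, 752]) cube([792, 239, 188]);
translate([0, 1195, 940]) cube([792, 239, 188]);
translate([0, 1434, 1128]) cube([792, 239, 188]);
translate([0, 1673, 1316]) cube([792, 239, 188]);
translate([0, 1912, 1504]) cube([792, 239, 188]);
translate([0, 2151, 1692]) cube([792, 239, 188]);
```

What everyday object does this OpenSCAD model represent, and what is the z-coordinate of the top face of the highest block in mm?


A staircase. The total rise is 1880 mm.

10 identical blocks, each offset up and back from the previous — a staircase. Each step is 188 mm tall and there are 10 of them, so the total rise is 10 × 188 = 1880 mm.


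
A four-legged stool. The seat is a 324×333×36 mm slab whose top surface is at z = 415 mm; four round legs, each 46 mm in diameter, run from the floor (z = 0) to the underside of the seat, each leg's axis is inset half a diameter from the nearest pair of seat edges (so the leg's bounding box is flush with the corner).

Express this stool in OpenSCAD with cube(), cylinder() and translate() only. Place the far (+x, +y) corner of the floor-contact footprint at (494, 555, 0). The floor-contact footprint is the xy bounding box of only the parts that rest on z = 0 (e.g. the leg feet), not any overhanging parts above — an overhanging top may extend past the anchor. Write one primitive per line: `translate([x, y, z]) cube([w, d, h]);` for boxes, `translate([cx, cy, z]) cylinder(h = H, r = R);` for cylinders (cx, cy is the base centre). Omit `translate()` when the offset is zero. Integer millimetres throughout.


translate([170, 222, 379]) cube([324, 333, 36]);
translate([193, 245, 0]) cylinder(h = 379, r = 23);
translate([471, 245, 0]) cylinder(h = 379, r = 23);
translate([193, 532, 0]) cylinder(h = 379, r = 23);
translate([471, 532, 0]) cylinder(h = 379, r = 23);


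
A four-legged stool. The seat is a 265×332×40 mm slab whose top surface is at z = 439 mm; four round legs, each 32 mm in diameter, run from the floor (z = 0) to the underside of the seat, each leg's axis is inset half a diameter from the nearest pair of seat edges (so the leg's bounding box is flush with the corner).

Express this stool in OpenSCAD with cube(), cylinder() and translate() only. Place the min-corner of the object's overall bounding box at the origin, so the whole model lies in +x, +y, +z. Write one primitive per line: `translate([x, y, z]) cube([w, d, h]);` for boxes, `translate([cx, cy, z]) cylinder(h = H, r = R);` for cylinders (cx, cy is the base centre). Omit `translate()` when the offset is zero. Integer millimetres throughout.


translate([0, 0, 399]) cube([265, 332, 40]);
translate([16, 16, 0]) cylinder(h = 399, r = 16);
translate([249, 16, 0]) cylinder(h = 399, r = 16);
translate([16, 316, 0]) cylinder(h = 399, r = 16);
translate([249, 316, 0]) cylinder(h = 399, r = 16);


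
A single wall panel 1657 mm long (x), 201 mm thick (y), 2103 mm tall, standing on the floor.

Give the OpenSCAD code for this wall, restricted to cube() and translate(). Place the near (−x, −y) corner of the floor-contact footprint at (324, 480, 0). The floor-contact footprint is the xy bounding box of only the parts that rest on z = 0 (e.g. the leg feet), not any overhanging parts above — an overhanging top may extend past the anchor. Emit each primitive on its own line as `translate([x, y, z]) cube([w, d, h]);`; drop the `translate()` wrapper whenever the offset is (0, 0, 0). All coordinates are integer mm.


translate([324, 480, 0]) cube([1657, 201, 2103]);


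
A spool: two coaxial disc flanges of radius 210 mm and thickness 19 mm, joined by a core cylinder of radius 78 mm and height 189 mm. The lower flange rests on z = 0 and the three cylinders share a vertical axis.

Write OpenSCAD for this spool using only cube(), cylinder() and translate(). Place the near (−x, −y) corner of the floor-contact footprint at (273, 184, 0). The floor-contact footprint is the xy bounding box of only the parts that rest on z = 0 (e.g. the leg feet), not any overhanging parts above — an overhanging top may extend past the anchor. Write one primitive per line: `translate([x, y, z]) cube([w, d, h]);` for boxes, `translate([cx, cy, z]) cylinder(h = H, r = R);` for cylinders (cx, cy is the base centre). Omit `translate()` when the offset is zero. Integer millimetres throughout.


translate([483, 394, 0]) cylinder(h = 19, r = 210);
translate([483, 394, 19]) cylinder(h = 189, r = 78);
translate([483, 394, 208]) cylinder(h = 19, r = 210);


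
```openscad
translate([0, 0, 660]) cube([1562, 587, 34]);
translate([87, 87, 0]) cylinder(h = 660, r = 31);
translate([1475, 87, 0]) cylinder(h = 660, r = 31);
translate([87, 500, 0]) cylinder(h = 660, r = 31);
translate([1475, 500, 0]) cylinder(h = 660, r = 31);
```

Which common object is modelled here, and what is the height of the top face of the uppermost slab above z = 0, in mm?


A table. The table height is 694 mm.

A 1562×587×34 slab sits at z = 660 on four Ø62 mm round legs — a table. The top surface is at 660 + 34 = 694 mm.


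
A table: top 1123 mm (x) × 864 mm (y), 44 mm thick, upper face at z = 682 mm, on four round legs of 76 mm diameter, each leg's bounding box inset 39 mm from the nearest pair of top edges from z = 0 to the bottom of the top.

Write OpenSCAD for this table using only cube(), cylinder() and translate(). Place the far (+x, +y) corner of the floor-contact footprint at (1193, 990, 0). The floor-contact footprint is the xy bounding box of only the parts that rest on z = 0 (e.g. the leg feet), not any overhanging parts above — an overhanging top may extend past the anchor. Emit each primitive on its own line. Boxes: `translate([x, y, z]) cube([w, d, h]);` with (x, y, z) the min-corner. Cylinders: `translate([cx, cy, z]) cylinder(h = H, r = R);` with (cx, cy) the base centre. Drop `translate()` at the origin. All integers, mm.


translate([109, 165, 638]) cube([1123, 864, 44]);
translate([186, 242, 0]) cylinder(h = 638, r = 38);
translate([1155, 242, 0]) cylinder(h = 638, r = 38);
translate([186, 952, 0]) cylinder(h = 638, r = 38);
translate([1155, 952, 0]) cylinder(h = 638, r = 38);


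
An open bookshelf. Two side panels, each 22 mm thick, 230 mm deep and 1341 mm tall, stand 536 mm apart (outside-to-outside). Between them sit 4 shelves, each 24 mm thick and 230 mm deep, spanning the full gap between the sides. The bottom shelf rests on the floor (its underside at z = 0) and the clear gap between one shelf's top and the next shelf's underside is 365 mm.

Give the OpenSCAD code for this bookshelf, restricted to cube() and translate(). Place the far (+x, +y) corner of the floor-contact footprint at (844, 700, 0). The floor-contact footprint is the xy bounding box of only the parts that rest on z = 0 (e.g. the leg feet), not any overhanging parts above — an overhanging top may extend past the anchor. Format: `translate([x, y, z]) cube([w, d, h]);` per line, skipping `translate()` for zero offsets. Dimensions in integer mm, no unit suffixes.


translate([308, 470, 0]) cube([22, 230, 1341]);
translate([822, 470, 0]) cube([22, 230, 1341]);
translate([330, 470, 0]) cube([492, 230, 24]);
translate([330, 470, 389]) cube([492, 230, 24]);
translate([330, 470, 778]) cube([492, 230, 24]);
translate([330, 470, 1167]) cube([492, 230, 24]);


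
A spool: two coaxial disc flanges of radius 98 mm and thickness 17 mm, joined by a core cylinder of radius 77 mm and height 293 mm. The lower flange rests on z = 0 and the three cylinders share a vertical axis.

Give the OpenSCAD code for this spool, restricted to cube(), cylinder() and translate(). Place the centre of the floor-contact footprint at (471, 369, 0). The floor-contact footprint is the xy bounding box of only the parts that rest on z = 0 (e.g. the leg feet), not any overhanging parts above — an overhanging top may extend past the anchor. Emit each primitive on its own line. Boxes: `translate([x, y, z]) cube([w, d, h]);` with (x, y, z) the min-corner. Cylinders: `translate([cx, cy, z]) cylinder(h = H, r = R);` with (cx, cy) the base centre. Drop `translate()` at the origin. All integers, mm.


translate([471, 369, 0]) cylinder(h = 17, r = 98);
translate([471, 369, 17]) cylinder(h = 293, r = 77);
translate([471, 369, 310]) cylinder(h = 17, r = 98);


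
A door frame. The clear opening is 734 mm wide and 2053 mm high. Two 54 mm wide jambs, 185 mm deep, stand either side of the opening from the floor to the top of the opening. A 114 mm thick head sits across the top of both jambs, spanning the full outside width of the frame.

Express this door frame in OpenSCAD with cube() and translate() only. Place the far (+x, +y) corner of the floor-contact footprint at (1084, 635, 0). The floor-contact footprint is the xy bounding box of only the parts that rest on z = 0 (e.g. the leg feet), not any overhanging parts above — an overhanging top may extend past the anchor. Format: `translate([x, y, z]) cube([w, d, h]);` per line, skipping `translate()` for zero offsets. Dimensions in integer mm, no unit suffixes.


translate([242, 450, 0]) cube([54, 185, 2053]);
translate([1030, 450, 0]) cube([54, 185, 2053]);
translate([242, 450, 2053]) cube([842, 185, 114]);


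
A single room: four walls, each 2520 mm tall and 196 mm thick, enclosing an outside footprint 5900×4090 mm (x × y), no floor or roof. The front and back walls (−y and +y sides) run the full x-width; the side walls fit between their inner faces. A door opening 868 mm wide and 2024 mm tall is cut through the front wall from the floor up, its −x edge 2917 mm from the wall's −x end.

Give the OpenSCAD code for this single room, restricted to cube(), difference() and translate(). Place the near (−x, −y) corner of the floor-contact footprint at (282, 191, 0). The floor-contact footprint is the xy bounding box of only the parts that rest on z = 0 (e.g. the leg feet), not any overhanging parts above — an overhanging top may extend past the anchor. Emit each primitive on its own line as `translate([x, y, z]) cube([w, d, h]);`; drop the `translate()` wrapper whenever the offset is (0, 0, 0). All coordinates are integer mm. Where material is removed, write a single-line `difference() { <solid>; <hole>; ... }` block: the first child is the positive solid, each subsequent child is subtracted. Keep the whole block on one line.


difference() { translate([282, 191, 0]) cube([5900, 196, 2520]); translate([3199, 191, 0]) cube([868, 196, 2024]); }
translate([282, 4085, 0]) cube([5900, 196, 2520]);
translate([282, 387, 0]) cube([196, 3698, 2520]);
translate([5986, 387, 0]) cube([196, 3698, 2520]);


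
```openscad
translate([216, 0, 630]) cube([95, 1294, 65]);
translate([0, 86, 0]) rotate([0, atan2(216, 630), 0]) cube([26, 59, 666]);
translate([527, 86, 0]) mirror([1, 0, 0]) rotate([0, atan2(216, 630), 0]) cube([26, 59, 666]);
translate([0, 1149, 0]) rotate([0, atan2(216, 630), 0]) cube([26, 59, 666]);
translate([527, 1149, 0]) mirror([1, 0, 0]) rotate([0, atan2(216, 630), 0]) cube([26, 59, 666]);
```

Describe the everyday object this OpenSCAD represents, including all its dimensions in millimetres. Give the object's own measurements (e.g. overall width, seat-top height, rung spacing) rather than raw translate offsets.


A sawhorse. A 95×1294×65 mm beam (x, y, z) sits on two A-frame leg pairs. Each pair is two raked legs of 26×59 mm section (59 mm along y) splaying symmetrically in x. Each leg rises 630 mm vertically over 216 mm of horizontal reach and is 666 mm long along its own axis. Every leg's outer bottom edge rests on the floor and its outer top edge meets a bottom edge of the beam — the left legs (tilting toward +x) meet the beam's −x bottom edge, the right legs (their mirror images, tilting toward −x) meet its +x bottom edge — so the leg tops tuck under the beam, the beam's underside is 630 mm above the floor, and the feet are 527 mm apart outside-to-outside with the beam centred between them. The two leg pairs are set in 86 mm from either end of the beam.


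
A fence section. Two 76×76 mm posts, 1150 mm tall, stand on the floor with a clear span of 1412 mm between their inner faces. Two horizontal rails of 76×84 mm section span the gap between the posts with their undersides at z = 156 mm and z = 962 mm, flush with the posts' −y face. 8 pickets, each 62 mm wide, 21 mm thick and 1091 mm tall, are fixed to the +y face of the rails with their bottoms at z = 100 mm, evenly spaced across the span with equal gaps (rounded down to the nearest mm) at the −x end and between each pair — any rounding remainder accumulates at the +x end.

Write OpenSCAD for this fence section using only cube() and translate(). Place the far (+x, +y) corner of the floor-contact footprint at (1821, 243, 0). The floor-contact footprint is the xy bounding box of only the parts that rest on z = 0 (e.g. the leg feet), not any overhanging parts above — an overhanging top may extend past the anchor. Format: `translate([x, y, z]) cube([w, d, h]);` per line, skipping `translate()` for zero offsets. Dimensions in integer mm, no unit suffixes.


translate([257, 167, 0]) cube([76, 76, 1150]);
translate([1745, 167, 0]) cube([76, 76, 1150]);
translate([333, 167, 156]) cube([1412, 76, 84]);
translate([333, 167, 962]) cube([1412, 76, 84]);
translate([434, 243, 100]) cube([62, 21, 1091]);
translate([597, 243, 100]) cube([62, 21, 1091]);
translate([760, 243, 100]) cube([62, 21, 1091]);
translate([923, 243, 100]) cube([62, 21, 1091]);
translate([1086, 243, 100]) cube([62, 21, 1091]);
translate([1249, 243, 100]) cube([62, 21, 1091]);
translate([1412, 243, 100]) cube([62, 21, 1091]);
translate([1575, 243, 100]) cube([62, 21, 1091]);


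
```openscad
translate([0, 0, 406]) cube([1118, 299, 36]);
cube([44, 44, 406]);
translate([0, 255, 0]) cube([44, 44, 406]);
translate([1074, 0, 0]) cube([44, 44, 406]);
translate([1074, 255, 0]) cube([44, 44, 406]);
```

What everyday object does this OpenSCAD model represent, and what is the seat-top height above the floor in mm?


A bench. The seat-top height is 442 mm.

A long slab on four corner posts — a bench. The slab sits at z = 406 with thickness 36, so the top is 406 + 36 = 442 mm.


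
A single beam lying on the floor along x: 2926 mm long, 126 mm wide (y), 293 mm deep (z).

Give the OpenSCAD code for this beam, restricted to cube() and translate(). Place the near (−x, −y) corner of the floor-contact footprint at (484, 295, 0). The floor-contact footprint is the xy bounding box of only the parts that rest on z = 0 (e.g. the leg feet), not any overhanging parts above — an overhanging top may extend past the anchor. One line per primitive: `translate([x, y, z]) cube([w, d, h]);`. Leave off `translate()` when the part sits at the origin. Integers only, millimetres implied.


translate([484, 295, 0]) cube([2926, 126, 293]);


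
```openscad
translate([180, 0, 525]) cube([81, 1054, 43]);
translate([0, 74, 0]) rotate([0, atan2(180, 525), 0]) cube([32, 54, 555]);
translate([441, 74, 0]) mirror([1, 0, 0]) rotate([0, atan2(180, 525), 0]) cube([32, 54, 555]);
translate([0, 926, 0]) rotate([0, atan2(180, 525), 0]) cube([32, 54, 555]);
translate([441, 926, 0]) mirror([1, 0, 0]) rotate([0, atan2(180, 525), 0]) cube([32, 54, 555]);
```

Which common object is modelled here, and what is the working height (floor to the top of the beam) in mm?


A sawhorse. The overall height is 568 mm.

A beam across two mirrored pairs of raked legs — a sawhorse. The beam's underside is at z = 525 (matching the legs' vertical rise in atan2(180, 525)) and the beam is 43 mm tall, so its top is at 525 + 43 = 568 mm. The raked legs top out at the beam's underside, so that is the highest point.


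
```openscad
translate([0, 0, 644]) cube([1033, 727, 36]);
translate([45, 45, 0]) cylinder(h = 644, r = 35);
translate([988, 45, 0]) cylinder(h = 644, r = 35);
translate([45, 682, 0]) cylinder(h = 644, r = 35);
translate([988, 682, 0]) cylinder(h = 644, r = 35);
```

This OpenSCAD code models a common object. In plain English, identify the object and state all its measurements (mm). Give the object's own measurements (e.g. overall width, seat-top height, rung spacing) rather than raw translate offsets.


A rectangular dining table. The top is 1033×727×36 mm with its upper surface at z = 680 mm. It stands on four round legs of 70 mm diameter, each leg's bounding box inset 10 mm from the nearest pair of top edges, running from the floor to the underside of the top.


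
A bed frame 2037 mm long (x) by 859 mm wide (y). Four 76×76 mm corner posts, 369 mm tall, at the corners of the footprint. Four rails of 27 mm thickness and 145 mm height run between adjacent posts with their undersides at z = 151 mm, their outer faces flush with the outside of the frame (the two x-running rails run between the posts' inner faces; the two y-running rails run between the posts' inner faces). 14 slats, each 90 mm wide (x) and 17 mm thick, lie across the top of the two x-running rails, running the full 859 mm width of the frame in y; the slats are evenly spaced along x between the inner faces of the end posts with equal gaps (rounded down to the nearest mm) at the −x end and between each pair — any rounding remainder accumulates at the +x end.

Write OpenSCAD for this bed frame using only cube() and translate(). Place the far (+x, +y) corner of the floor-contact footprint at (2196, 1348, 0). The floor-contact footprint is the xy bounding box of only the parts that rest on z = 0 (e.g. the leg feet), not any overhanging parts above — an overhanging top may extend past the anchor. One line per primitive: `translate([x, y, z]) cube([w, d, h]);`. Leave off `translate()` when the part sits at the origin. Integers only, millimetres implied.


// slat z = rail_z + rail_h = 151 + 145 = 296
// slat gap = ⌊(1885 − 14·90) / 15⌋ = 41
translate([159, 489, 0]) cube([76, 76, 369]);
translate([159, 1272, 0]) cube([76, 76, 369]);
translate([2120, 489, 0]) cube([76, 76, 369]);
translate([2120, 1272, 0]) cube([76, 76, 369]);
translate([235, 489, 151]) cube([1885, 27, 145]);
translate([235, 1321, 151]) cube([1885, 27, 145]);
translate([159, 565, 151]) cube([27, 707, 145]);
translate([2169, 565, 151]) cube([27, 707, 145]);
translate([276, 489, 296]) cube([90, 859, 17]);
translate([407, 489, 296]) cube([90, 859, 17]);
translate([538, 489, 296]) cube([90, 859, 17]);
translate([669, 489, 296]) cube([90, 859, 17]);
translate([800, 489, 296]) cube([90, 859, 17]);
translate([931, 489, 296]) cube([90, 859, 17]);
translate([1062, 489, 296]) cube([90, 859, 17]);
translate([1193, 489, 296]) cube([90, 859, 17]);
translate([1324, 489, 296]) cube([90, 859, 17]);
translate([1455, 489, 296]) cube([90, 859, 17]);
translate([1586, 489, 296]) cube([90, 859, 17]);
translate([1717, 489, 296]) cube([90, 859, 17]);
translate([1848, 489, 296]) cube([90, 859, 17]);
translate([1979, 489, 296]) cube([90, 859, 17]);


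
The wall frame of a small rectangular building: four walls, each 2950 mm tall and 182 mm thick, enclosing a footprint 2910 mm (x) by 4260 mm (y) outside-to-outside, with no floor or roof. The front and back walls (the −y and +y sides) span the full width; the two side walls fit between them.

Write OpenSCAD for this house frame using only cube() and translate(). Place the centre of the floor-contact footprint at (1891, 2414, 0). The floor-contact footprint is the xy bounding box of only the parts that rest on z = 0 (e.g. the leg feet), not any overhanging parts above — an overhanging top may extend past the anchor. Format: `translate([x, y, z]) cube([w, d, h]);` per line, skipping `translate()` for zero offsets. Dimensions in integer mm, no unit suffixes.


translate([436, 284, 0]) cube([2910, 182, 2950]);
translate([436, 4362, 0]) cube([2910, 182, 2950]);
translate([436, 466, 0]) cube([182, 3896, 2950]);
translate([3164, 466, 0]) cube([182, 3896, 2950]);


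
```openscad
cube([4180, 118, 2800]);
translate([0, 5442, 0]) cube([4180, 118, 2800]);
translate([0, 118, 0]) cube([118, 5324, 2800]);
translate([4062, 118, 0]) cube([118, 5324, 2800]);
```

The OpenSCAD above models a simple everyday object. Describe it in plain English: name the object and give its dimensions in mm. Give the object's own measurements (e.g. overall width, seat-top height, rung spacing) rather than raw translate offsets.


The wall frame of a small rectangular building: four walls, each 2800 mm tall and 118 mm thick, enclosing a footprint 4180 mm (x) by 5560 mm (y) outside-to-outside, with no floor or roof. The front and back walls (the −y and +y sides) span the full width; the two side walls fit between them.


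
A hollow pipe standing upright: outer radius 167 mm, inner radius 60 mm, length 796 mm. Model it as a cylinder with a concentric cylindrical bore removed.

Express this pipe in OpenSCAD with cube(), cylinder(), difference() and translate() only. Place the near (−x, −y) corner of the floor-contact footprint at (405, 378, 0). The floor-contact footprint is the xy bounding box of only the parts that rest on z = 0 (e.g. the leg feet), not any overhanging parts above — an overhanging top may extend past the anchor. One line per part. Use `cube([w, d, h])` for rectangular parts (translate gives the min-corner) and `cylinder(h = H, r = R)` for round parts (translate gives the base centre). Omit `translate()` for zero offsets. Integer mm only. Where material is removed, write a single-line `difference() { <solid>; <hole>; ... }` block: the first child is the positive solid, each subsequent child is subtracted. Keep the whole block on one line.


difference() { translate([572, 545, 0]) cylinder(h = 796, r = 167); translate([572, 545, 0]) cylinder(h = 796, r = 60); }


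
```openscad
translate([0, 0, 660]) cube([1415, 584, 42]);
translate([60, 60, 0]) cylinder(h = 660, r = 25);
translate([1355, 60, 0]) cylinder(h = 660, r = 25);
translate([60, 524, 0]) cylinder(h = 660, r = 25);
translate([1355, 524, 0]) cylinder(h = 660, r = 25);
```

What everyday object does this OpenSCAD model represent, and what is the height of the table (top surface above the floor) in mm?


A table. The table height is 702 mm.

A 1415×584×42 slab sits at z = 660 on four Ø50 mm round legs — a table. The top surface is at 660 + 42 = 702 mm.


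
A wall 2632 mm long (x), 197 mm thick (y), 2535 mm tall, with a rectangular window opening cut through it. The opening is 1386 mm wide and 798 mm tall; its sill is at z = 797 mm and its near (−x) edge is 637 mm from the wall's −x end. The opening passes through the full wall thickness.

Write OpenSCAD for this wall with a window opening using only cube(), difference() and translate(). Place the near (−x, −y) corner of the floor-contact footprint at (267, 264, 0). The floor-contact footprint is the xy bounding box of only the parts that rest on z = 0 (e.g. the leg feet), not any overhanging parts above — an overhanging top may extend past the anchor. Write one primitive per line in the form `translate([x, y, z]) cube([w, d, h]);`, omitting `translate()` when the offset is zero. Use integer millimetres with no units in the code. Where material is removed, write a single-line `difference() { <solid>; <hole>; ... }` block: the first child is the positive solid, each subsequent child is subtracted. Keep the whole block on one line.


difference() { translate([267, 264, 0]) cube([2632, 197, 2535]); translate([904, 264, 797]) cube([1386, 197, 798]); }


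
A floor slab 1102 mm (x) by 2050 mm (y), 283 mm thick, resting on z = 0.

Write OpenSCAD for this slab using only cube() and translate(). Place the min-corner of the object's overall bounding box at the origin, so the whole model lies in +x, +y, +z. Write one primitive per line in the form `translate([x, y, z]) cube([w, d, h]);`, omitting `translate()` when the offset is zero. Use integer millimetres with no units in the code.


cube([1102, 2050, 283]);


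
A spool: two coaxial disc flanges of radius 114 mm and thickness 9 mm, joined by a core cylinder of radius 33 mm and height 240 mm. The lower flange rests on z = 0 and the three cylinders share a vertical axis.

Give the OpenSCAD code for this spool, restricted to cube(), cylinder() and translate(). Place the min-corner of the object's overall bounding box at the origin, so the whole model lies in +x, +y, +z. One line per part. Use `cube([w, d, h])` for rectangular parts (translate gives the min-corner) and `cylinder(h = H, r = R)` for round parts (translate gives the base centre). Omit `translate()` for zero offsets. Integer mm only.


translate([114, 114, 0]) cylinder(h = 9, r = 114);
translate([114, 114, 9]) cylinder(h = 240, r = 33);
translate([114, 114, 249]) cylinder(h = 9, r = 114);


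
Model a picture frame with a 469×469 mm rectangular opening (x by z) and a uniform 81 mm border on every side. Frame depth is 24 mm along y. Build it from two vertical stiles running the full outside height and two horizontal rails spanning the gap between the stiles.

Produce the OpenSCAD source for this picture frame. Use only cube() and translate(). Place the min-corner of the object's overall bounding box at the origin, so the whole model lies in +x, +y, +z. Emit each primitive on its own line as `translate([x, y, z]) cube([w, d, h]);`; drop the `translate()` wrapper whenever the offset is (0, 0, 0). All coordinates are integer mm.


cube([81, 24, 631]);
translate([550, 0, 0]) cube([81, 24, 631]);
translate([81, 0, 0]) cube([469, 24, 81]);
translate([81, 0, 550]) cube([469, 24, 81]);


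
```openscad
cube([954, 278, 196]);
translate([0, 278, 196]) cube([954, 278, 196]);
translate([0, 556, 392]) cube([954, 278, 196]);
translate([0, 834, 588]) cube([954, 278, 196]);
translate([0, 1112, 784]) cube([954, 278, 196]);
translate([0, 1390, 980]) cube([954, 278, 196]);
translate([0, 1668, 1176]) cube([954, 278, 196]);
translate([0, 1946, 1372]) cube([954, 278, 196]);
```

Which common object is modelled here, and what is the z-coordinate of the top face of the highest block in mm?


A staircase. The total rise is 1568 mm.

8 identical blocks, each offset up and back from the previous — a staircase. Each step is 196 mm tall and there are 8 of them, so the total rise is 8 × 196 = 1568 mm.
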